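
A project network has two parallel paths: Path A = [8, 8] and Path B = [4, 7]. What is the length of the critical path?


Path A: 8 + 8 = 16
Path B: 4 + 7 = 11
Critical path = longest = max(16, 11)
= 16 (Path A)


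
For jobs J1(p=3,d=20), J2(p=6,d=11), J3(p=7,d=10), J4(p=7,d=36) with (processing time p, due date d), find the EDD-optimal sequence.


EDD: sort by earliest due date
  J3: d=10, p=7
  J2: d=11, p=6
  J1: d=20, p=3
  J4: d=36, p=7
Order: J3 → J2 → J1 → J4


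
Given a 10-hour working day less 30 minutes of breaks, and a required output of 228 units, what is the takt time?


Available = 10×60 - 30 = 570 min
Takt time = 570 / 228
= 2.50 min/unit


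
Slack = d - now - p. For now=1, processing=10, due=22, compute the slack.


Slack = due - current_time - processing
= 22 - 1 - 10
= 11


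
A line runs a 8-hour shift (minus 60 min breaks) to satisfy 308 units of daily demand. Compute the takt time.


Available = 8×60 - 60 = 420 min
Takt time = 420 / 308
= 1.36 min/unit


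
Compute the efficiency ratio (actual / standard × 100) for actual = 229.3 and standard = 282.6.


Efficiency = (actual / standard) × 100
= (229.3 / 282.6) × 100
= 81.1%


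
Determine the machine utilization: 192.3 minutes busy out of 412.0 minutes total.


Utilization = busy / total × 100
= 192.3 / 412.0 × 100
= 46.7%


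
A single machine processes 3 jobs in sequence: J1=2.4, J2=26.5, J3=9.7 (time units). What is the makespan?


Sequential makespan: sum all processing times
= 2.4 + 26.5 + 9.7
= 38.6 time units


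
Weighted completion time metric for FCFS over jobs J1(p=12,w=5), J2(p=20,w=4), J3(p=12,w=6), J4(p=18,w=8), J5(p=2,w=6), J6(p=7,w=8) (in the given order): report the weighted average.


Completion times:
  J1: C=12, w×C=5×12=60
  J2: C=32, w×C=4×32=128
  J3: C=44, w×C=6×44=264
  J4: C=62, w×C=8×62=496
  J5: C=64, w×C=6×64=384
  J6: C=71, w×C=8×71=568
Sum w×C = 1900
Sum w = 37
Weighted avg = 1900/37
= 51.35


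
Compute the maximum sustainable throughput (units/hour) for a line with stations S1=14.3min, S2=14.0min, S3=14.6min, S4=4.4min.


Bottleneck = longest station time
Station times: [14.3, 14.0, 14.6, 4.4]
Max = 14.6 min
Rate = 60 / 14.6
= 4.11 units/hour (bottleneck: 14.6min)


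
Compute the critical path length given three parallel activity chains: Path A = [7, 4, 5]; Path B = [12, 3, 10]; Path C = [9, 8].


Path A: 7 + 4 + 5 = 16
Path B: 12 + 3 + 10 = 25
Path C: 9 + 8 = 17
Critical path = longest = max(16, 25, 17)
= 25 (Path B)


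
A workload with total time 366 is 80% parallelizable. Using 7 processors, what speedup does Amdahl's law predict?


Amdahl's law: T_p = T × ((1-p) + p/N)
= 366 × ((1-0.8) + 0.8/7)
= 366 × (0.20 + 0.1143)
= 366 × 0.3143
= 115.03
Speedup = 366/115.03
= 3.18×


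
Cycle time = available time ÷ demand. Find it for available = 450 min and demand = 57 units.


Cycle time = available time / demand
= 450 / 57
= 7.89 min/unit


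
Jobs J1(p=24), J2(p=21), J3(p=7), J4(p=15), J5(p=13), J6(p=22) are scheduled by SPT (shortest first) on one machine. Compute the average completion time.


SPT order: J3 → J5 → J4 → J2 → J6 → J1
Completion times:
  J3: C=7
  J5: C=20
  J4: C=35
  J2: C=56
  J6: C=78
  J1: C=102
Sum = 298, n = 6
Mean flow = 298/6
= 49.67


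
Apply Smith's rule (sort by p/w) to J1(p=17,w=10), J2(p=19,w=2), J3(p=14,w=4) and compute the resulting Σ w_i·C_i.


WSPT order (by p/w): J1 → J3 → J2
  J1: C=17, w·C=10×17=170
  J3: C=31, w·C=4×31=124
  J2: C=50, w·C=2×50=100
Σ w·C = 394
= 394


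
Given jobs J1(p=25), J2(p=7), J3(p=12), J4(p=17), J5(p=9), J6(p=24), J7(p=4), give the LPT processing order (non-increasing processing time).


LPT: sort by longest processing time first
  J1: p=25
  J6: p=24
  J4: p=17
  J3: p=12
  J5: p=9
  J2: p=7
  J7: p=4
Order: J1 → J6 → J4 → J3 → J5 → J2 → J7


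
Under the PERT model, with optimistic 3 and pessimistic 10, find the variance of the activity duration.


σ² = ((p - o) / 6)² = (p - o)² / 36
= (10 - 3)² / 36
= 7² / 36
= 49 / 36
= 1.3611


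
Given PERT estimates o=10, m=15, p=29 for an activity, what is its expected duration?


te = (o + 4m + p) / 6
= (10 + 4×15 + 29) / 6
= (10 + 60 + 29) / 6
= 99 / 6
= 16.50


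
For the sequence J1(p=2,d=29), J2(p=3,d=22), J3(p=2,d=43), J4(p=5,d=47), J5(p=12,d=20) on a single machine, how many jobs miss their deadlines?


Completion vs due date:
  J1: C=2, d=29 → on time
  J2: C=5, d=22 → on time
  J3: C=7, d=43 → on time
  J4: C=12, d=47 → on time
  J5: C=24, d=20 → TARDY
Tardy jobs: J5
Count = 1


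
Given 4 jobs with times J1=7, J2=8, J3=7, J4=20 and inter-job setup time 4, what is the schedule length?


Makespan = Σ processing + (n-1) × setup
= (7 + 8 + 7 + 20) + (4-1)×4
= 42 + 12
= 54 time units


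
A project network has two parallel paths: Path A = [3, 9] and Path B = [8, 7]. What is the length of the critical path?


Path A: 3 + 9 = 12
Path B: 8 + 7 = 15
Critical path = longest = max(12, 15)
= 15 (Path B)


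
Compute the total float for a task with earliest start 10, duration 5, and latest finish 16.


EF = ES + duration = 10 + 5 = 15
LS = LF - duration = 16 - 5 = 11
Total Float = LF - EF = 16 - 15
(or LS - ES = 11 - 10)
= 1


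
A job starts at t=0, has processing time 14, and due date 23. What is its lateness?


Completion = 0 + 14 = 14
Lateness = C - d = 14 - 23
= -9


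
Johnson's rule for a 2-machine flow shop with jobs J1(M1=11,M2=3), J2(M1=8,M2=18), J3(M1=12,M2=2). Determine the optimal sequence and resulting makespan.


Johnson's rule:
Group 1 (M1≤M2, sort by M1): ['J2']
Group 2 (M1>M2, sort desc M2): ['J1', 'J3']
Sequence: J2 → J1 → J3
Makespan calculation:
  J2: M1 done=8, M2 done=26
  J1: M1 done=19, M2 done=29
  J3: M1 done=31, M2 done=33
= Sequence: J2 → J1 → J3, Makespan: 33


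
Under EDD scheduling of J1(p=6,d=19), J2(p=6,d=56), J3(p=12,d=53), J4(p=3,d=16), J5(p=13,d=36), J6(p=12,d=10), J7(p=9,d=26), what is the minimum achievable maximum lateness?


EDD order: J6 → J4 → J1 → J7 → J5 → J3 → J2
Completion and lateness:
  J6: C=12, d=10, L=12-10=2
  J4: C=15, d=16, L=15-16=-1
  J1: C=21, d=19, L=21-19=2
  J7: C=30, d=26, L=30-26=4
  J5: C=43, d=36, L=43-36=7
  J3: C=55, d=53, L=55-53=2
  J2: C=61, d=56, L=61-56=5
Lmax = max(2, -1, 2, 4, 7, 2, 5)
= 7


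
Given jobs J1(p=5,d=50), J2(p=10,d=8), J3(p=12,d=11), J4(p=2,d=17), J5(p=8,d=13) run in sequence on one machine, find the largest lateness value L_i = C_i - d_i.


Lateness per job (L = C - d):
  J1: C=5, d=50, L=-45
  J2: C=15, d=8, L=7
  J3: C=27, d=11, L=16
  J4: C=29, d=17, L=12
  J5: C=37, d=13, L=24
Lmax = max(-45, 7, 16, 12, 24)
= 24


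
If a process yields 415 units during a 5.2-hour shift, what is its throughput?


Throughput = units / time
= 415 / 5.2
= 79.8 units/hour


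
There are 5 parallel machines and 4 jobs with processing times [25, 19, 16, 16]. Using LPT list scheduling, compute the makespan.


Jobs (LPT sorted): [25, 19, 16, 16]
Machines: 5
  J=25 → Machine 1 (load: 0+25=25)
  J=19 → Machine 2 (load: 0+19=19)
  J=16 → Machine 3 (load: 0+16=16)
  J=16 → Machine 4 (load: 0+16=16)
Machine loads: [25, 19, 16, 16, 0]
Makespan = max = 25 time units


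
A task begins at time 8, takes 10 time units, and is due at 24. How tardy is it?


Completion = start + processing = 8 + 10 = 18
Tardiness = max(0, C - d) = max(0, 18 - 24)
= max(0, -6)
= 0


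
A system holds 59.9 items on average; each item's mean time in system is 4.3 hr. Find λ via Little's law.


Little's law: L = λW → λ = L / W
= 59.9 / 4.3
= 13.93 per hour


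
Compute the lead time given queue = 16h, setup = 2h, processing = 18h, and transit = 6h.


Lead time = queue + setup + processing + transit
= 16 + 2 + 18 + 6
= 42 hours


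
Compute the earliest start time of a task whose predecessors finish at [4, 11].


ES = max of all predecessor completion times
Predecessors: [4, 11]
ES = max(4, 11)
= 11


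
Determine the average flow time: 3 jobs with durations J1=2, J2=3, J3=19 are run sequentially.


Completion times:
  J1: completes at 2
  J2: completes at 5
  J3: completes at 24
Sum = 31
Average = 31/3
= 10.33


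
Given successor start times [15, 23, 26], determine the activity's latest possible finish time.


LF = min of all successor start times
Successors start at: [15, 23, 26]
LF = min(15, 23, 26)
= 15


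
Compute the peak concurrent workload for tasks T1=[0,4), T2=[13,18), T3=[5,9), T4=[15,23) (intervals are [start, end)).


Check each time point for overlaps:
  t=15: 2 tasks active (T2, T4)
Max concurrent = 2


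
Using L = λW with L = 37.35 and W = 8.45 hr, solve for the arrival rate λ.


Little's law: L = λW → λ = L / W
= 37.35 / 8.45
= 4.42 per hour


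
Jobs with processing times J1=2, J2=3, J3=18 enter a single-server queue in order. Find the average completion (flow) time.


Completion times:
  J1: completes at 2
  J2: completes at 5
  J3: completes at 23
Sum = 30
Average = 30/3
= 10.00


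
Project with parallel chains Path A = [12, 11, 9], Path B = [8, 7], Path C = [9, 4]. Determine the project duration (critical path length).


Path A: 12 + 11 + 9 = 32
Path B: 8 + 7 = 15
Path C: 9 + 4 = 13
Critical path = longest = max(32, 15, 13)
= 32 (Path A)


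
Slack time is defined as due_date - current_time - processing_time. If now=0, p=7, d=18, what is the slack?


Slack = due - current_time - processing
= 18 - 0 - 7
= 11


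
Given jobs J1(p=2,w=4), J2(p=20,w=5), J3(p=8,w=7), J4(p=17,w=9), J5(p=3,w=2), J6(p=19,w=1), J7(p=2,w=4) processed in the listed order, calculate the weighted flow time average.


Completion times:
  J1: C=2, w×C=4×2=8
  J2: C=22, w×C=5×22=110
  J3: C=30, w×C=7×30=210
  J4: C=47, w×C=9×47=423
  J5: C=50, w×C=2×50=100
  J6: C=69, w×C=1×69=69
  J7: C=71, w×C=4×71=284
Sum w×C = 1204
Sum w = 32
Weighted avg = 1204/32
= 37.62


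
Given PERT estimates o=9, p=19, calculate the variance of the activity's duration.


σ² = ((p - o) / 6)² = (p - o)² / 36
= (19 - 9)² / 36
= 10² / 36
= 100 / 36
= 2.7778


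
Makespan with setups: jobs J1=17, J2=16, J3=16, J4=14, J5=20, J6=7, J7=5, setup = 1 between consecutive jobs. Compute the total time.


Makespan = Σ processing + (n-1) × setup
= (17 + 16 + 16 + 14 + 20 + 7 + 5) + (7-1)×1
= 95 + 6
= 101 time units


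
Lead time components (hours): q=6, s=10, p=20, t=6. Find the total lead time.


Lead time = queue + setup + processing + transit
= 6 + 10 + 20 + 6
= 42 hours


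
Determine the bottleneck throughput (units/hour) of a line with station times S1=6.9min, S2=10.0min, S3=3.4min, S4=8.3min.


Bottleneck = longest station time
Station times: [6.9, 10.0, 3.4, 8.3]
Max = 10.0 min
Rate = 60 / 10.0
= 6.00 units/hour (bottleneck: 10.0min)


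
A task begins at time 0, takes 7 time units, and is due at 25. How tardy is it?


Completion = start + processing = 0 + 7 = 7
Tardiness = max(0, C - d) = max(0, 7 - 25)
= max(0, -18)
= 0


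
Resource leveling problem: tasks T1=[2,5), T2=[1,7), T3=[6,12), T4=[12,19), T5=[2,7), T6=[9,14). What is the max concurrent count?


Check each time point for overlaps:
  t=2: 3 tasks active (T1, T2, T5)
Max concurrent = 3


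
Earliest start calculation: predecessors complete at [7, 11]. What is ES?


ES = max of all predecessor completion times
Predecessors: [7, 11]
ES = max(7, 11)
= 11


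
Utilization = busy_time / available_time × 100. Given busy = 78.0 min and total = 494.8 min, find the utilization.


Utilization = busy / total × 100
= 78.0 / 494.8 × 100
= 15.8%


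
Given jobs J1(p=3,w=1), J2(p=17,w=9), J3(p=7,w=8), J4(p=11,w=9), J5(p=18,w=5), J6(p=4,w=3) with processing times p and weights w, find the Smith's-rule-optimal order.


WSPT (Smith's rule): sort by p/w ascending
  J3: p/w = 7/8 = 0.875
  J4: p/w = 11/9 = 1.222
  J6: p/w = 4/3 = 1.333
  J2: p/w = 17/9 = 1.889
  J1: p/w = 3/1 = 3.000
  J5: p/w = 18/5 = 3.600
Order: J3 → J4 → J6 → J2 → J1 → J5


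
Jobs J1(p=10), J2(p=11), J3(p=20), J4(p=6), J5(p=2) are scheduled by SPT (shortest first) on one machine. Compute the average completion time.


SPT order: J5 → J4 → J1 → J2 → J3
Completion times:
  J5: C=2
  J4: C=8
  J1: C=18
  J2: C=29
  J3: C=49
Sum = 106, n = 5
Mean flow = 106/5
= 21.20


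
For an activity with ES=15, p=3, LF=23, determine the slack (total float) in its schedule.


EF = ES + duration = 15 + 3 = 18
LS = LF - duration = 23 - 3 = 20
Total Float = LF - EF = 23 - 18
(or LS - ES = 20 - 15)
= 5


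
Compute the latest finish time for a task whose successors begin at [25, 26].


LF = min of all successor start times
Successors start at: [25, 26]
LF = min(25, 26)
= 25


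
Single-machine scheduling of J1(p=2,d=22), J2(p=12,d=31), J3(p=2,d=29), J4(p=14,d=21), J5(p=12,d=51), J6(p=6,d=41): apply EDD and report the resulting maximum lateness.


EDD order: J4 → J1 → J3 → J2 → J6 → J5
Completion and lateness:
  J4: C=14, d=21, L=14-21=-7
  J1: C=16, d=22, L=16-22=-6
  J3: C=18, d=29, L=18-29=-11
  J2: C=30, d=31, L=30-31=-1
  J6: C=36, d=41, L=36-41=-5
  J5: C=48, d=51, L=48-51=-3
Lmax = max(-7, -6, -11, -1, -5, -3)
= -1


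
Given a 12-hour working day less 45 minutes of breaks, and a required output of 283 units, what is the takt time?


Available = 12×60 - 45 = 675 min
Takt time = 675 / 283
= 2.39 min/unit


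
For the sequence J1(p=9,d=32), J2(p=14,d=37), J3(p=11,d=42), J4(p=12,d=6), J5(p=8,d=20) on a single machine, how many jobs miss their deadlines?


Completion vs due date:
  J1: C=9, d=32 → on time
  J2: C=23, d=37 → on time
  J3: C=34, d=42 → on time
  J4: C=46, d=6 → TARDY
  J5: C=54, d=20 → TARDY
Tardy jobs: J4, J5
Count = 2


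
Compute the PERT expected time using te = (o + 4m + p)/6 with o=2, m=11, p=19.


te = (o + 4m + p) / 6
= (2 + 4×11 + 19) / 6
= (2 + 44 + 19) / 6
= 65 / 6
= 10.83


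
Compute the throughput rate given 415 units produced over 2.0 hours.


Throughput = units / time
= 415 / 2.0
= 207.5 units/hour


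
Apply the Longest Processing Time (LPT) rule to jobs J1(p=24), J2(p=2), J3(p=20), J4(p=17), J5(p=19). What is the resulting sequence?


LPT: sort by longest processing time first
  J1: p=24
  J3: p=20
  J5: p=19
  J4: p=17
  J2: p=2
Order: J1 → J3 → J5 → J4 → J2


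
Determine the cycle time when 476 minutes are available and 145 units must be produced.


Cycle time = available time / demand
= 476 / 145
= 3.28 min/unit


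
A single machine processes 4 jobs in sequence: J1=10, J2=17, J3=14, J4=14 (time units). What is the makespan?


Sequential makespan: sum all processing times
= 10 + 17 + 14 + 14
= 55 time units


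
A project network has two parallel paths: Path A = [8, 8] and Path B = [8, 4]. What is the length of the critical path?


Path A: 8 + 8 = 16
Path B: 8 + 4 = 12
Critical path = longest = max(16, 12)
= 16 (Path A)


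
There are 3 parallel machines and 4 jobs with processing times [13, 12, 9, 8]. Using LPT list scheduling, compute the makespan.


Jobs (LPT sorted): [13, 12, 9, 8]
Machines: 3
  J=13 → Machine 1 (load: 0+13=13)
  J=12 → Machine 2 (load: 0+12=12)
  J=9 → Machine 3 (load: 0+9=9)
  J=8 → Machine 3 (load: 9+8=17)
Machine loads: [13, 12, 17]
Makespan = max = 17 time units


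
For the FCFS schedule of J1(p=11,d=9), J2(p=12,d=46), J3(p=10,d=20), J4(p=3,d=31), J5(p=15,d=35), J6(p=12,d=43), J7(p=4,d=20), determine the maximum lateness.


Lateness per job (L = C - d):
  J1: C=11, d=9, L=2
  J2: C=23, d=46, L=-23
  J3: C=33, d=20, L=13
  J4: C=36, d=31, L=5
  J5: C=51, d=35, L=16
  J6: C=63, d=43, L=20
  J7: C=67, d=20, L=47
Lmax = max(2, -23, 13, 5, 16, 20, 47)
= 47


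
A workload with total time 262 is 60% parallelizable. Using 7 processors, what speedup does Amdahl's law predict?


Amdahl's law: T_p = T × ((1-p) + p/N)
= 262 × ((1-0.6) + 0.6/7)
= 262 × (0.40 + 0.0857)
= 262 × 0.4857
= 127.26
Speedup = 262/127.26
= 2.06×


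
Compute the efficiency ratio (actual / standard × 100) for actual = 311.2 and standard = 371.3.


Efficiency = (actual / standard) × 100
= (311.2 / 371.3) × 100
= 83.8%


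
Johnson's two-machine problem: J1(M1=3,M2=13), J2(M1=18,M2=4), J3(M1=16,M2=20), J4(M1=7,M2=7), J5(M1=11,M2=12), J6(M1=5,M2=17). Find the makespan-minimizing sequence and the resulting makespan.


Johnson's rule:
Group 1 (M1≤M2, sort by M1): ['J1', 'J6', 'J4', 'J5', 'J3']
Group 2 (M1>M2, sort desc M2): ['J2']
Sequence: J1 → J6 → J4 → J5 → J3 → J2
Makespan calculation:
  J1: M1 done=3, M2 done=16
  J6: M1 done=8, M2 done=33
  J4: M1 done=15, M2 done=40
  J5: M1 done=26, M2 done=52
  J3: M1 done=42, M2 done=72
  J2: M1 done=60, M2 done=76
= Sequence: J1 → J6 → J4 → J5 → J3 → J2, Makespan: 76


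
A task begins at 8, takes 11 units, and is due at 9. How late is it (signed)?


Completion = 8 + 11 = 19
Lateness = C - d = 19 - 9
= 10


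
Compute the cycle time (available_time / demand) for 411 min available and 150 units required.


Cycle time = available time / demand
= 411 / 150
= 2.74 min/unit


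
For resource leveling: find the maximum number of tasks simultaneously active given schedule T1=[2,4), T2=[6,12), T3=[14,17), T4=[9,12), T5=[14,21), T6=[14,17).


Check each time point for overlaps:
  t=14: 3 tasks active (T3, T5, T6)
Max concurrent = 3


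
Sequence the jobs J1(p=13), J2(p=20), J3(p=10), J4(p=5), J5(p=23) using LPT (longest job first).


LPT: sort by longest processing time first
  J5: p=23
  J2: p=20
  J1: p=13
  J3: p=10
  J4: p=5
Order: J5 → J2 → J1 → J3 → J4


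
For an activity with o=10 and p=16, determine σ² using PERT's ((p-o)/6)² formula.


σ² = ((p - o) / 6)² = (p - o)² / 36
= (16 - 10)² / 36
= 6² / 36
= 36 / 36
= 1.0000


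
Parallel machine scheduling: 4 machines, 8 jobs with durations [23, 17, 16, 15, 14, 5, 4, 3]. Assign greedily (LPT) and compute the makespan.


Jobs (LPT sorted): [23, 17, 16, 15, 14, 5, 4, 3]
Machines: 4
  J=23 → Machine 1 (load: 0+23=23)
  J=17 → Machine 2 (load: 0+17=17)
  J=16 → Machine 3 (load: 0+16=16)
  J=15 → Machine 4 (load: 0+15=15)
  J=14 → Machine 4 (load: 15+14=29)
  J=5 → Machine 3 (load: 16+5=21)
  J=4 → Machine 2 (load: 17+4=21)
  J=3 → Machine 2 (load: 21+3=24)
Machine loads: [23, 24, 21, 29]
Makespan = max = 29 time units


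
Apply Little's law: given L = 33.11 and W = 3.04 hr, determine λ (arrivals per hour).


Little's law: L = λW → λ = L / W
= 33.11 / 3.04
= 10.89 per hour


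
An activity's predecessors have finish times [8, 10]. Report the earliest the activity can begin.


ES = max of all predecessor completion times
Predecessors: [8, 10]
ES = max(8, 10)
= 10


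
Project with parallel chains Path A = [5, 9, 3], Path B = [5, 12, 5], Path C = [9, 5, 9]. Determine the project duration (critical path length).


Path A: 5 + 9 + 3 = 17
Path B: 5 + 12 + 5 = 22
Path C: 9 + 5 + 9 = 23
Critical path = longest = max(17, 22, 23)
= 23 (Path C)


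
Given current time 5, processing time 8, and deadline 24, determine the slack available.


Slack = due - current_time - processing
= 24 - 5 - 8
= 11


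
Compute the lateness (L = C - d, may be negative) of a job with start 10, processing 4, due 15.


Completion = 10 + 4 = 14
Lateness = C - d = 14 - 15
= -1


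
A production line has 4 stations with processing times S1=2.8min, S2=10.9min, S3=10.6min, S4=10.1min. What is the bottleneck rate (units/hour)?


Bottleneck = longest station time
Station times: [2.8, 10.9, 10.6, 10.1]
Max = 10.9 min
Rate = 60 / 10.9
= 5.50 units/hour (bottleneck: 10.9min)


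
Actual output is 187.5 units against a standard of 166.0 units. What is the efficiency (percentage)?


Efficiency = (actual / standard) × 100
= (187.5 / 166.0) × 100
= 113.0%


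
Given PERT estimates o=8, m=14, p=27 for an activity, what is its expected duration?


te = (o + 4m + p) / 6
= (8 + 4×14 + 27) / 6
= (8 + 56 + 27) / 6
= 91 / 6
= 15.17


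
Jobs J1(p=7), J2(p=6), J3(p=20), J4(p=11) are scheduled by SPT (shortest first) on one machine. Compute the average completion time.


SPT order: J2 → J1 → J4 → J3
Completion times:
  J2: C=6
  J1: C=13
  J4: C=24
  J3: C=44
Sum = 87, n = 4
Mean flow = 87/4
= 21.75


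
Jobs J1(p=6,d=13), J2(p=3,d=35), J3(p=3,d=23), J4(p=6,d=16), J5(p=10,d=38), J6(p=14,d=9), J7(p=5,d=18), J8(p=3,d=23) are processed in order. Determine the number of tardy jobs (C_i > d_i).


Completion vs due date:
  J1: C=6, d=13 → on time
  J2: C=9, d=35 → on time
  J3: C=12, d=23 → on time
  J4: C=18, d=16 → TARDY
  J5: C=28, d=38 → on time
  J6: C=42, d=9 → TARDY
  J7: C=47, d=18 → TARDY
  J8: C=50, d=23 → TARDY
Tardy jobs: J4, J6, J7, J8
Count = 4


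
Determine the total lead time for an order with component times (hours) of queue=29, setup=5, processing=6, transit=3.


Lead time = queue + setup + processing + transit
= 29 + 5 + 6 + 3
= 43 hours


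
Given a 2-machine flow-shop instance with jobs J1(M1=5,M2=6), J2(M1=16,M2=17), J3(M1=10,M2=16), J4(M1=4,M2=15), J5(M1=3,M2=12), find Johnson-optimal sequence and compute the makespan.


Johnson's rule:
Group 1 (M1≤M2, sort by M1): ['J5', 'J4', 'J1', 'J3', 'J2']
Group 2 (M1>M2, sort desc M2): []
Sequence: J5 → J4 → J1 → J3 → J2
Makespan calculation:
  J5: M1 done=3, M2 done=15
  J4: M1 done=7, M2 done=30
  J1: M1 done=12, M2 done=36
  J3: M1 done=22, M2 done=52
  J2: M1 done=38, M2 done=69
= Sequence: J5 → J4 → J1 → J3 → J2, Makespan: 69


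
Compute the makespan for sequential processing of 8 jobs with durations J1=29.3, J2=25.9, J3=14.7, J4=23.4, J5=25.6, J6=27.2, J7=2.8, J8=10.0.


Sequential makespan: sum all processing times
= 29.3 + 25.9 + 14.7 + 23.4 + 25.6 + 27.2 + 2.8 + 10.0
= 158.9 time units


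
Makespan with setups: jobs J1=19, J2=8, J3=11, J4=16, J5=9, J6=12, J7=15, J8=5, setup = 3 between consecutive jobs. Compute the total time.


Makespan = Σ processing + (n-1) × setup
= (19 + 8 + 11 + 16 + 9 + 12 + 15 + 5) + (8-1)×3
= 95 + 21
= 116 time units


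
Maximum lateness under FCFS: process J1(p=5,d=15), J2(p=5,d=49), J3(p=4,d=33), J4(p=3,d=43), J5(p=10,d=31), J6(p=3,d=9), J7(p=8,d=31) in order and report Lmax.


Lateness per job (L = C - d):
  J1: C=5, d=15, L=-10
  J2: C=10, d=49, L=-39
  J3: C=14, d=33, L=-19
  J4: C=17, d=43, L=-26
  J5: C=27, d=31, L=-4
  J6: C=30, d=9, L=21
  J7: C=38, d=31, L=7
Lmax = max(-10, -39, -19, -26, -4, 21, 7)
= 21


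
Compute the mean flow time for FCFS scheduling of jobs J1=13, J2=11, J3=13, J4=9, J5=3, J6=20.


Completion times:
  J1: completes at 13
  J2: completes at 24
  J3: completes at 37
  J4: completes at 46
  J5: completes at 49
  J6: completes at 69
Sum = 238
Average = 238/6
= 39.67


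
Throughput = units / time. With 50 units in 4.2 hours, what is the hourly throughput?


Throughput = units / time
= 50 / 4.2
= 11.9 units/hour


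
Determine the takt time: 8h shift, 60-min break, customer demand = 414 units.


Available = 8×60 - 60 = 420 min
Takt time = 420 / 414
= 1.01 min/unit


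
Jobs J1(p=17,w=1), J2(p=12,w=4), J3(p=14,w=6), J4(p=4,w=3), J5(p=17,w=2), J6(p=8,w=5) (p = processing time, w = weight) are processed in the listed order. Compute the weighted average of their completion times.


Completion times:
  J1: C=17, w×C=1×17=17
  J2: C=29, w×C=4×29=116
  J3: C=43, w×C=6×43=258
  J4: C=47, w×C=3×47=141
  J5: C=64, w×C=2×64=128
  J6: C=72, w×C=5×72=360
Sum w×C = 1020
Sum w = 21
Weighted avg = 1020/21
= 48.57


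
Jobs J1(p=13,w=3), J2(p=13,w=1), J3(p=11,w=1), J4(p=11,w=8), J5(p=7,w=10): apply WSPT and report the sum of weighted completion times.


WSPT order (by p/w): J5 → J4 → J1 → J3 → J2
  J5: C=7, w·C=10×7=70
  J4: C=18, w·C=8×18=144
  J1: C=31, w·C=3×31=93
  J3: C=42, w·C=1×42=42
  J2: C=55, w·C=1×55=55
Σ w·C = 404
= 404


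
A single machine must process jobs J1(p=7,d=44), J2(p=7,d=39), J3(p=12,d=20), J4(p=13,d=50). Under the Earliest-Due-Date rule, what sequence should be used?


EDD: sort by earliest due date
  J3: d=20, p=12
  J2: d=39, p=7
  J1: d=44, p=7
  J4: d=50, p=13
Order: J3 → J2 → J1 → J4


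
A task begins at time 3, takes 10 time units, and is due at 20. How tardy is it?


Completion = start + processing = 3 + 10 = 13
Tardiness = max(0, C - d) = max(0, 13 - 20)
= max(0, -7)
= 0


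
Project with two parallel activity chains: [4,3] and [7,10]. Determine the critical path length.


Path A: 4 + 3 = 7
Path B: 7 + 10 = 17
Critical path = longest = max(7, 17)
= 17 (Path B)


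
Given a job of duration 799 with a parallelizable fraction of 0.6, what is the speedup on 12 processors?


Amdahl's law: T_p = T × ((1-p) + p/N)
= 799 × ((1-0.6) + 0.6/12)
= 799 × (0.40 + 0.0500)
= 799 × 0.4500
= 359.55
Speedup = 799/359.55
= 2.22×


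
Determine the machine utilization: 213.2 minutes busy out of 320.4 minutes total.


Utilization = busy / total × 100
= 213.2 / 320.4 × 100
= 66.5%


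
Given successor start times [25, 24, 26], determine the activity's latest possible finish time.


LF = min of all successor start times
Successors start at: [25, 24, 26]
LF = min(25, 24, 26)
= 24


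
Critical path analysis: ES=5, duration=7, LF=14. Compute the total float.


EF = ES + duration = 5 + 7 = 12
LS = LF - duration = 14 - 7 = 7
Total Float = LF - EF = 14 - 12
(or LS - ES = 7 - 5)
= 2


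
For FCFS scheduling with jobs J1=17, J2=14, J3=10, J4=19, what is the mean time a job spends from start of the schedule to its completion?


Completion times:
  J1: completes at 17
  J2: completes at 31
  J3: completes at 41
  J4: completes at 60
Sum = 149
Average = 149/4
= 37.25


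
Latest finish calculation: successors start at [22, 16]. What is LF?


LF = min of all successor start times
Successors start at: [22, 16]
LF = min(22, 16)
= 16


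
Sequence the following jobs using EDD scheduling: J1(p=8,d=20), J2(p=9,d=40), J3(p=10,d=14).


EDD: sort by earliest due date
  J3: d=14, p=10
  J1: d=20, p=8
  J2: d=40, p=9
Order: J3 → J1 → J2


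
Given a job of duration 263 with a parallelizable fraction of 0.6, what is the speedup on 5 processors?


Amdahl's law: T_p = T × ((1-p) + p/N)
= 263 × ((1-0.6) + 0.6/5)
= 263 × (0.40 + 0.1200)
= 263 × 0.5200
= 136.76
Speedup = 263/136.76
= 1.92×


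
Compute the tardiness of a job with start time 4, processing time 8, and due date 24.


Completion = start + processing = 4 + 8 = 12
Tardiness = max(0, C - d) = max(0, 12 - 24)
= max(0, -12)
= 0


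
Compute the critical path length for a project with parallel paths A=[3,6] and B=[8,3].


Path A: 3 + 6 = 9
Path B: 8 + 3 = 11
Critical path = longest = max(9, 11)
= 11 (Path B)


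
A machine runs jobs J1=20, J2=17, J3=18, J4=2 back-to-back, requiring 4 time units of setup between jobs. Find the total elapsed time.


Makespan = Σ processing + (n-1) × setup
= (20 + 17 + 18 + 2) + (4-1)×4
= 57 + 12
= 69 time units


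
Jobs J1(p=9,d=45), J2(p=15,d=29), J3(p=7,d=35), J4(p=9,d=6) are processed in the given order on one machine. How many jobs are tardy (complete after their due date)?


Completion vs due date:
  J1: C=9, d=45 → on time
  J2: C=24, d=29 → on time
  J3: C=31, d=35 → on time
  J4: C=40, d=6 → TARDY
Tardy jobs: J4
Count = 1


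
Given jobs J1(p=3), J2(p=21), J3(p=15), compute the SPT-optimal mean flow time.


SPT order: J1 → J3 → J2
Completion times:
  J1: C=3
  J3: C=18
  J2: C=39
Sum = 60, n = 3
Mean flow = 60/3
= 20.00


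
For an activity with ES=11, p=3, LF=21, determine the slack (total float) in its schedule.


EF = ES + duration = 11 + 3 = 14
LS = LF - duration = 21 - 3 = 18
Total Float = LF - EF = 21 - 14
(or LS - ES = 18 - 11)
= 7


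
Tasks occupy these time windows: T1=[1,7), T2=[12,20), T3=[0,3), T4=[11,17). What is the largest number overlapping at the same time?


Check each time point for overlaps:
  t=1: 2 tasks active (T1, T3)
Max concurrent = 2


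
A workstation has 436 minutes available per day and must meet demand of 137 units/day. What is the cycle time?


Cycle time = available time / demand
= 436 / 137
= 3.18 min/unit


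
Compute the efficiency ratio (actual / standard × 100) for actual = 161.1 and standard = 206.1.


Efficiency = (actual / standard) × 100
= (161.1 / 206.1) × 100
= 78.2%


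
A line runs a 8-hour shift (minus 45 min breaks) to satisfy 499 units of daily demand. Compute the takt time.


Available = 8×60 - 45 = 435 min
Takt time = 435 / 499
= 0.87 min/unit


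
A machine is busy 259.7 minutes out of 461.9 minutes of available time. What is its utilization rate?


Utilization = busy / total × 100
= 259.7 / 461.9 × 100
= 56.2%


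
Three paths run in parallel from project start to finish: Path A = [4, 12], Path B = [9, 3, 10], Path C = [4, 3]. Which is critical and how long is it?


Path A: 4 + 12 = 16
Path B: 9 + 3 + 10 = 22
Path C: 4 + 3 = 7
Critical path = longest = max(16, 22, 7)
= 22 (Path B)


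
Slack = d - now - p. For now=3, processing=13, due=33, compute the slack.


Slack = due - current_time - processing
= 33 - 3 - 13
= 17


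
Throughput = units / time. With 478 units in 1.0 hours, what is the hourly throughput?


Throughput = units / time
= 478 / 1.0
= 478.0 units/hour


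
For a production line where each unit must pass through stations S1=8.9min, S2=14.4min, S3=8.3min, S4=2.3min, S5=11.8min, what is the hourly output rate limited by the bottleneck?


Bottleneck = longest station time
Station times: [8.9, 14.4, 8.3, 2.3, 11.8]
Max = 14.4 min
Rate = 60 / 14.4
= 4.17 units/hour (bottleneck: 14.4min)


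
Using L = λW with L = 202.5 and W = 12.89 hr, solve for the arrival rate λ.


Little's law: L = λW → λ = L / W
= 202.5 / 12.89
= 15.71 per hour


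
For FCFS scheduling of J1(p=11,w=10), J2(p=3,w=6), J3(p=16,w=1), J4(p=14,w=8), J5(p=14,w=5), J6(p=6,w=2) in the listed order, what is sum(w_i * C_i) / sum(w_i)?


Completion times:
  J1: C=11, w×C=10×11=110
  J2: C=14, w×C=6×14=84
  J3: C=30, w×C=1×30=30
  J4: C=44, w×C=8×44=352
  J5: C=58, w×C=5×58=290
  J6: C=64, w×C=2×64=128
Sum w×C = 994
Sum w = 32
Weighted avg = 994/32
= 31.06


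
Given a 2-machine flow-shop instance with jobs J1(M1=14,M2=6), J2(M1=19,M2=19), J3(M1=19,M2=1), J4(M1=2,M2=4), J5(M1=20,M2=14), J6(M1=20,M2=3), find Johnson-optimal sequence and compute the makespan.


Johnson's rule:
Group 1 (M1≤M2, sort by M1): ['J4', 'J2']
Group 2 (M1>M2, sort desc M2): ['J5', 'J1', 'J6', 'J3']
Sequence: J4 → J2 → J5 → J1 → J6 → J3
Makespan calculation:
  J4: M1 done=2, M2 done=6
  J2: M1 done=21, M2 done=40
  J5: M1 done=41, M2 done=55
  J1: M1 done=55, M2 done=61
  J6: M1 done=75, M2 done=78
  J3: M1 done=94, M2 done=95
= Sequence: J4 → J2 → J5 → J1 → J6 → J3, Makespan: 95


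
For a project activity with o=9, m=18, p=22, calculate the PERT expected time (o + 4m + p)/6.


te = (o + 4m + p) / 6
= (9 + 4×18 + 22) / 6
= (9 + 72 + 22) / 6
= 103 / 6
= 17.17


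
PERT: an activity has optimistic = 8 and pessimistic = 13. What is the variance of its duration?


σ² = ((p - o) / 6)² = (p - o)² / 36
= (13 - 8)² / 36
= 5² / 36
= 25 / 36
= 0.6944


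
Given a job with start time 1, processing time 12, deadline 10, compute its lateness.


Completion = 1 + 12 = 13
Lateness = C - d = 13 - 10
= 3


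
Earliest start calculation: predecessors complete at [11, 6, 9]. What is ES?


ES = max of all predecessor completion times
Predecessors: [11, 6, 9]
ES = max(11, 6, 9)
= 11


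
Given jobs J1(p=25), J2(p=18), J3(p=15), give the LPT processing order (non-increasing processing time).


LPT: sort by longest processing time first
  J1: p=25
  J2: p=18
  J3: p=15
Order: J1 → J2 → J3


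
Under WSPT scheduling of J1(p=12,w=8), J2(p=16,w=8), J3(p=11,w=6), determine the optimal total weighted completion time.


WSPT order (by p/w): J1 → J3 → J2
  J1: C=12, w·C=8×12=96
  J3: C=23, w·C=6×23=138
  J2: C=39, w·C=8×39=312
Σ w·C = 546
= 546


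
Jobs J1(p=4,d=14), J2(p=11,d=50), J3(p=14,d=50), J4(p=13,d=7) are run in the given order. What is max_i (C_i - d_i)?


Lateness per job (L = C - d):
  J1: C=4, d=14, L=-10
  J2: C=15, d=50, L=-35
  J3: C=29, d=50, L=-21
  J4: C=42, d=7, L=35
Lmax = max(-10, -35, -21, 35)
= 35


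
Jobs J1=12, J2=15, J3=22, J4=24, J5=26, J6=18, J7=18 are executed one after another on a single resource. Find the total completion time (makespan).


Sequential makespan: sum all processing times
= 12 + 15 + 22 + 24 + 26 + 18 + 18
= 135 time units


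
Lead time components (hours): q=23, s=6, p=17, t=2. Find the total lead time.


Lead time = queue + setup + processing + transit
= 23 + 6 + 17 + 2
= 48 hours


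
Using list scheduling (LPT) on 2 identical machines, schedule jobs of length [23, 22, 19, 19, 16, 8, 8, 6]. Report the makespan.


Jobs (LPT sorted): [23, 22, 19, 19, 16, 8, 8, 6]
Machines: 2
  J=23 → Machine 1 (load: 0+23=23)
  J=22 → Machine 2 (load: 0+22=22)
  J=19 → Machine 2 (load: 22+19=41)
  J=19 → Machine 1 (load: 23+19=42)
  J=16 → Machine 2 (load: 41+16=57)
  J=8 → Machine 1 (load: 42+8=50)
  J=8 → Machine 1 (load: 50+8=58)
  J=6 → Machine 2 (load: 57+6=63)
Machine loads: [58, 63]
Makespan = max = 63 time units


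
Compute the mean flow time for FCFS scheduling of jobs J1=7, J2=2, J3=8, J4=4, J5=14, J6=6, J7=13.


Completion times:
  J1: completes at 7
  J2: completes at 9
  J3: completes at 17
  J4: completes at 21
  J5: completes at 35
  J6: completes at 41
  J7: completes at 54
Sum = 184
Average = 184/7
= 26.29


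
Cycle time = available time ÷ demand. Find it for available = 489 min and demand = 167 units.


Cycle time = available time / demand
= 489 / 167
= 2.93 min/unit


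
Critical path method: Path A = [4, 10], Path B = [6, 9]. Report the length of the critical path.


Path A: 4 + 10 = 14
Path B: 6 + 9 = 15
Critical path = longest = max(14, 15)
= 15 (Path B)


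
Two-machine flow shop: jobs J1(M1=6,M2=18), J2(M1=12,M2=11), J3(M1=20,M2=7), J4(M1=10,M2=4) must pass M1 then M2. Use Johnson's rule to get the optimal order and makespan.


Johnson's rule:
Group 1 (M1≤M2, sort by M1): ['J1']
Group 2 (M1>M2, sort desc M2): ['J2', 'J3', 'J4']
Sequence: J1 → J2 → J3 → J4
Makespan calculation:
  J1: M1 done=6, M2 done=24
  J2: M1 done=18, M2 done=35
  J3: M1 done=38, M2 done=45
  J4: M1 done=48, M2 done=52
= Sequence: J1 → J2 → J3 → J4, Makespan: 52


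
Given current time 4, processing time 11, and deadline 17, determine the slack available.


Slack = due - current_time - processing
= 17 - 4 - 11
= 2


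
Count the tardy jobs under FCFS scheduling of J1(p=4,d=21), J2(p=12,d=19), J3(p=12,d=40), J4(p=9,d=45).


Completion vs due date:
  J1: C=4, d=21 → on time
  J2: C=16, d=19 → on time
  J3: C=28, d=40 → on time
  J4: C=37, d=45 → on time
Tardy jobs: none
Count = 0


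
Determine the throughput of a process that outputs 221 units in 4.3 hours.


Throughput = units / time
= 221 / 4.3
= 51.4 units/hour


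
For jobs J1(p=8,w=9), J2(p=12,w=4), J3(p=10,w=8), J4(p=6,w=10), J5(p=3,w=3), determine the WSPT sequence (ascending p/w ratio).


WSPT (Smith's rule): sort by p/w ascending
  J4: p/w = 6/10 = 0.600
  J1: p/w = 8/9 = 0.889
  J5: p/w = 3/3 = 1.000
  J3: p/w = 10/8 = 1.250
  J2: p/w = 12/4 = 3.000
Order: J4 → J1 → J5 → J3 → J2


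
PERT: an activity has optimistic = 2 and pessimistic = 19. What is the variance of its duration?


σ² = ((p - o) / 6)² = (p - o)² / 36
= (19 - 2)² / 36
= 17² / 36
= 289 / 36
= 8.0278


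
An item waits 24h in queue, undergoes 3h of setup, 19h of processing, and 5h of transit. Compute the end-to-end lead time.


Lead time = queue + setup + processing + transit
= 24 + 3 + 19 + 5
= 51 hours


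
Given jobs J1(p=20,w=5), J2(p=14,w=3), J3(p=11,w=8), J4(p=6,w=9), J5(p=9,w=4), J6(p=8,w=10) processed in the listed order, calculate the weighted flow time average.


Completion times:
  J1: C=20, w×C=5×20=100
  J2: C=34, w×C=3×34=102
  J3: C=45, w×C=8×45=360
  J4: C=51, w×C=9×51=459
  J5: C=60, w×C=4×60=240
  J6: C=68, w×C=10×68=680
Sum w×C = 1941
Sum w = 39
Weighted avg = 1941/39
= 49.77


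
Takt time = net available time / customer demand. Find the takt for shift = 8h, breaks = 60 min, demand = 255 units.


Available = 8×60 - 60 = 420 min
Takt time = 420 / 255
= 1.65 min/unit


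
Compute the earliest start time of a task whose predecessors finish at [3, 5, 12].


ES = max of all predecessor completion times
Predecessors: [3, 5, 12]
ES = max(3, 5, 12)
= 12


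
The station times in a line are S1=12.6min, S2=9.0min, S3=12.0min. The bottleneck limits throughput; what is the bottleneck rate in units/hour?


Bottleneck = longest station time
Station times: [12.6, 9.0, 12.0]
Max = 12.6 min
Rate = 60 / 12.6
= 4.76 units/hour (bottleneck: 12.6min)


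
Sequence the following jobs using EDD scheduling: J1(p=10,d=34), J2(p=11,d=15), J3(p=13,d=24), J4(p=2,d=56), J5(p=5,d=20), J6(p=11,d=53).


EDD: sort by earliest due date
  J2: d=15, p=11
  J5: d=20, p=5
  J3: d=24, p=13
  J1: d=34, p=10
  J6: d=53, p=11
  J4: d=56, p=2
Order: J2 → J5 → J3 → J1 → J6 → J4


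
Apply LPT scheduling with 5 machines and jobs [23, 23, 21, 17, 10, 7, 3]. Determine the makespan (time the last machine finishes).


Jobs (LPT sorted): [23, 23, 21, 17, 10, 7, 3]
Machines: 5
  J=23 → Machine 1 (load: 0+23=23)
  J=23 → Machine 2 (load: 0+23=23)
  J=21 → Machine 3 (load: 0+21=21)
  J=17 → Machine 4 (load: 0+17=17)
  J=10 → Machine 5 (load: 0+10=10)
  J=7 → Machine 5 (load: 10+7=17)
  J=3 → Machine 4 (load: 17+3=20)
Machine loads: [23, 23, 21, 20, 17]
Makespan = max = 23 time units


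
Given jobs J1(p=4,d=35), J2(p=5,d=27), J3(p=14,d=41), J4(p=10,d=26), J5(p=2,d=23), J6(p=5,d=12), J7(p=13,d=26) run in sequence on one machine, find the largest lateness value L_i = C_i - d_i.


Lateness per job (L = C - d):
  J1: C=4, d=35, L=-31
  J2: C=9, d=27, L=-18
  J3: C=23, d=41, L=-18
  J4: C=33, d=26, L=7
  J5: C=35, d=23, L=12
  J6: C=40, d=12, L=28
  J7: C=53, d=26, L=27
Lmax = max(-31, -18, -18, 7, 12, 28, 27)
= 28


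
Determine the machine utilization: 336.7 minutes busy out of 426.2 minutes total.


Utilization = busy / total × 100
= 336.7 / 426.2 × 100
= 79.0%


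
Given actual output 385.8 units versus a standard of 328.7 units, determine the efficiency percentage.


Efficiency = (actual / standard) × 100
= (385.8 / 328.7) × 100
= 117.4%


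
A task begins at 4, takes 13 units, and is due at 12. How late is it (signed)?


Completion = 4 + 13 = 17
Lateness = C - d = 17 - 12
= 5


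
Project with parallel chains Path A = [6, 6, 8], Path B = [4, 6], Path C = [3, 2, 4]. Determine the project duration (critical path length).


Path A: 6 + 6 + 8 = 20
Path B: 4 + 6 = 10
Path C: 3 + 2 + 4 = 9
Critical path = longest = max(20, 10, 9)
= 20 (Path A)


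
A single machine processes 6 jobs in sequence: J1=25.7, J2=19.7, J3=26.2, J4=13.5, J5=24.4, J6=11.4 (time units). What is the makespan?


Sequential makespan: sum all processing times
= 25.7 + 19.7 + 26.2 + 13.5 + 24.4 + 11.4
= 120.9 time units


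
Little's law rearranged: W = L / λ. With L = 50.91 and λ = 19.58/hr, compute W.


Little's law: L = λW → W = L / λ
= 50.91 / 19.58
= 2.60 hours


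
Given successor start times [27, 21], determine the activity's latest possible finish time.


LF = min of all successor start times
Successors start at: [27, 21]
LF = min(27, 21)
= 21
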